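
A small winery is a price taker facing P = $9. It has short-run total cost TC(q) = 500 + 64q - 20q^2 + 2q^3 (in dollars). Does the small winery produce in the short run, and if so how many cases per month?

Shut down

Variable cost is VC = 64q - 20q^2 + 2q^3, so AVC = VC/q = 64 - 20q + 2q^2 and MC = dTC/dq = 64 - 40q + 6q^2.
AVC hits its minimum where MC = AVC, at q = 5, giving min AVC = 64 - 20·5 + 2·5^2 = $14.
With P < min AVC ($9 < $14), every unit sold adds to the loss.
Best response: produce nothing and absorb the $500 fixed cost.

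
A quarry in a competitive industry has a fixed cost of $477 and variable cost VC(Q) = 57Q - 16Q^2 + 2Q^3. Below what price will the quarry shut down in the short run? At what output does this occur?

$25 per unit, at Q = 4

Short-run supply begins at min AVC. From VC = 57Q - 16Q^2 + 2Q^3, AVC = 57 - 16Q + 2Q^2.
dAVC/dQ = -16 + 4Q = 0 gives Q = 4. min AVC = 57 - 16·4 + 2·4^2 = 25.
So the shutdown price is $25.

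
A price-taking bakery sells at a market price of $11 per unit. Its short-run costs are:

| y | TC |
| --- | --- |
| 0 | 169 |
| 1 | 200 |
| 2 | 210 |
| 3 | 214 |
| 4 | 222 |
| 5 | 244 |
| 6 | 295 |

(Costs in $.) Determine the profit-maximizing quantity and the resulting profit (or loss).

Compute π = P·y − TC at each output: y=0: -169; y=1: -189; y=2: -188; y=3: -181; y=4: -178; y=5: -189; y=6: -229.
Profit is highest at y = 0. Equivalently, the lowest AVC in the table is 53/4 ≈ $13.25 at y = 4, and P = $11 falls below it — price never covers variable cost, so the firm shuts down and loses only its fixed cost.

y = 0 (shut down); profit = -$169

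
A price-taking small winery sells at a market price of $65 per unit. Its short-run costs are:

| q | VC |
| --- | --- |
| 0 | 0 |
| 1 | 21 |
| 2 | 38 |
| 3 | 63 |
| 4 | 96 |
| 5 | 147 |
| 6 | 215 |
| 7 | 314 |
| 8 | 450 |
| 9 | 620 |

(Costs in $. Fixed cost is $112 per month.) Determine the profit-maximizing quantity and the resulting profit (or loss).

q = 5; profit = $66

Profit at each row (π = 65q − TC): q=0: -112; q=1: -68; q=2: -20; q=3: 20; q=4: 52; q=5: 66; q=6: 63; q=7: 29; q=8: -42; q=9: -147.
Profit is maximized at q = 5. AVC there is 147/5 = $29.40 ≤ P, so producing beats shutting down (which would give -$112).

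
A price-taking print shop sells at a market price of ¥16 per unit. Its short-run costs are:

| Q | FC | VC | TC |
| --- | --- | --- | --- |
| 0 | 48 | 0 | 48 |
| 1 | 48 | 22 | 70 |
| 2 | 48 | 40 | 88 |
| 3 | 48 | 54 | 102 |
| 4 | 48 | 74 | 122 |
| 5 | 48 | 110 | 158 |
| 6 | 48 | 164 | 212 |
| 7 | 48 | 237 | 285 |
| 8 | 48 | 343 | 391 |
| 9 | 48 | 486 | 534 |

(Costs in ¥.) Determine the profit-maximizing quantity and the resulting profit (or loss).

Tabulate TR − TC: Q=0: -48; Q=1: -54; Q=2: -56; Q=3: -54; Q=4: -58; Q=5: -78; Q=6: -116; Q=7: -173; Q=8: -263; Q=9: -390.
Profit is highest at Q = 0. Equivalently, the lowest AVC in the table is 54/3 ≈ ¥18 at Q = 3, and P = ¥16 falls below it — price never covers variable cost, so the firm shuts down and loses only its fixed cost.

Q = 0 (shut down); profit = -¥48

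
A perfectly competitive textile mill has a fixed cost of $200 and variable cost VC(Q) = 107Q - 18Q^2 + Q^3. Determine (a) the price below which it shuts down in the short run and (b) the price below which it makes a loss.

Shutdown price = $26; break-even price = $47

Shutdown price = min AVC. AVC = 107 - 18Q + Q^2, with vertex at Q = 9 and minimum $26.
ATC = 200/Q + 107 - 18Q + Q^2. Setting dATC/dQ = −200/Q^2 − 18 + 2Q = 0 gives Q = 10 (since 2·10^3 − 18·10^2 = 200).
min ATC = 200/10 + 107 − 18·10 + 10^2 = $47. That is the break-even price.
For $26 ≤ P < $47 the firm produces at a loss; below $26 it shuts down.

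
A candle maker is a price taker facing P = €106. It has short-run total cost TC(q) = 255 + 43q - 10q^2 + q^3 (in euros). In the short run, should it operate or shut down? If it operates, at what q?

Produce at q = 9

Strip out fixed cost: VC = 43q - 10q^2 + q^3. Then AVC = 43 - 10q + q^2 and MC = 43 - 20q + 3q^2.
The AVC parabola has its vertex at q = 10/2 = 5, where AVC = 43 - 10·5 + 5^2 = €18.
Since P = €106 ≥ min AVC = €18, price covers variable cost and the firm should produce.
Set P = MC: 106 = 43 - 20q + 3q^2 → -63 - 20q + 3q^2 = 0. The roots are q = -7/3 and q = 9; the profit-maximizing output is on the rising part of MC, so q* = 9.
Check: AVC at q = 9 is €34 ≤ P, so revenue covers variable cost.
Profit = P·q − TC = 106·9 − 561 = €393.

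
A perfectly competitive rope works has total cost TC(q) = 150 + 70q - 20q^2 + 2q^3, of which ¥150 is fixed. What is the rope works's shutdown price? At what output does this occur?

The shutdown price is the minimum of AVC. VC = 70q - 20q^2 + 2q^3, so AVC = 70 - 20q + 2q^2.
At the minimum of AVC, MC = AVC. MC = 70 - 40q + 6q^2; setting MC = AVC gives 4q^2 - 20q = 0, so q = 5. min AVC = 20.
For P < ¥20 the firm produces nothing.

¥20 per unit, at q = 5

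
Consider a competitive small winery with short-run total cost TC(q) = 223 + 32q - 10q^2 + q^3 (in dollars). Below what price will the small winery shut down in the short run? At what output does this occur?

$7 per unit, at q = 5

Short-run supply begins at min AVC. From VC = 32q - 10q^2 + q^3, AVC = 32 - 10q + q^2.
At the minimum of AVC, MC = AVC. MC = 32 - 20q + 3q^2; setting MC = AVC gives 2q^2 - 10q = 0, so q = 5. min AVC = 7.
So the shutdown price is $7.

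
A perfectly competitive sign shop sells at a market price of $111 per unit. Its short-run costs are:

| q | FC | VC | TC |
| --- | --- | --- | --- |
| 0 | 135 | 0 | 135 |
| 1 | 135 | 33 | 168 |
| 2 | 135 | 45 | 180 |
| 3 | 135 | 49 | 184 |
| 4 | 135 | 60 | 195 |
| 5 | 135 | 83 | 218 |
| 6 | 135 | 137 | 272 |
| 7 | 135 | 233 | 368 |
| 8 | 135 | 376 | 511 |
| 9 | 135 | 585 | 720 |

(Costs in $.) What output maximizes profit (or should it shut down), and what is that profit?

Compute π = P·q − TC at each output: q=0: -135; q=1: -57; q=2: 42; q=3: 149; q=4: 249; q=5: 337; q=6: 394; q=7: 409; q=8: 377; q=9: 279.
Profit is maximized at q = 7. AVC there is 233/7 = $33.29 ≤ P, so producing beats shutting down (which would give -$135).

q = 7; profit = $409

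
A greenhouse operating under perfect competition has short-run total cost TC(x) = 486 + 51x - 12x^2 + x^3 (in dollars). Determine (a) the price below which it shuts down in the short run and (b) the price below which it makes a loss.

Shutdown price = $15; break-even price = $78

AVC = 51 - 12x + x^2; minimized at x = 6, giving min AVC = $15. That is the shutdown price.
ATC = 486/x + 51 - 12x + x^2. Setting dATC/dx = −486/x^2 − 12 + 2x = 0 gives x = 9 (since 2·9^3 − 12·9^2 = 486).
min ATC = 486/9 + 51 − 12·9 + 9^2 = $78. That is the break-even price.
For $15 ≤ P < $78 the firm produces at a loss; below $15 it shuts down.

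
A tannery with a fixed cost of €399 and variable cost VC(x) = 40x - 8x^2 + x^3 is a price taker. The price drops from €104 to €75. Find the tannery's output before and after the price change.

AVC = 40 - 8x + x^2, minimized at x = 4 where min AVC = €24. MC = 40 - 16x + 3x^2.
At P = €104 ≥ min AVC, set P = MC on the rising branch: x = 8.
At P = €75 ≥ min AVC, set P = MC: x = 7. The firm stays open but cuts output.

Output falls from 8 to 7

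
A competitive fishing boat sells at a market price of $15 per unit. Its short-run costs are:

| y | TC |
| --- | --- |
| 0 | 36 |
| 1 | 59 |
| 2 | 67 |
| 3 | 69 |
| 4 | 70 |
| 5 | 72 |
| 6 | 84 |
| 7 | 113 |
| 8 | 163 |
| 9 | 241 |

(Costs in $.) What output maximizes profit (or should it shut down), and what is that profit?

y = 6; profit = $6

Profit at each row (π = 15y − TC): y=0: -36; y=1: -44; y=2: -37; y=3: -24; y=4: -10; y=5: 3; y=6: 6; y=7: -8; y=8: -43; y=9: -106.
Profit is maximized at y = 6. AVC there is 48/6 = $8 ≤ P, so producing beats shutting down (which would give -$36).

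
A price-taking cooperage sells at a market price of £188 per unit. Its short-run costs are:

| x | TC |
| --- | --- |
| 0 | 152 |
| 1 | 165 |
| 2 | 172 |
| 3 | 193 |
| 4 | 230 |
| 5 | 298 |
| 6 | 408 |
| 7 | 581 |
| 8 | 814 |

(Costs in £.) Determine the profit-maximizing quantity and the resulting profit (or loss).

Tabulate TR − TC: x=0: -152; x=1: 23; x=2: 204; x=3: 371; x=4: 522; x=5: 642; x=6: 720; x=7: 735; x=8: 690.
Profit is maximized at x = 7. AVC there is 429/7 = £61.29 ≤ P, so producing beats shutting down (which would give -£152).

x = 7; profit = £735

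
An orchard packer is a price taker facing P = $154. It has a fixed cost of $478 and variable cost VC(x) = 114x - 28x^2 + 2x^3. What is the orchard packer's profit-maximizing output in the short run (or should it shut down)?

Variable cost is VC = 114x - 28x^2 + 2x^3, so AVC = VC/x = 114 - 28x + 2x^2 and MC = dTC/dx = 114 - 56x + 6x^2.
The AVC parabola has its vertex at x = 28/4 = 7, where AVC = 114 - 28·7 + 2·7^2 = $16.
Because $154 ≥ $16, revenue can cover variable cost; the firm operates.
Set P = MC: 154 = 114 - 56x + 6x^2 → -40 - 56x + 6x^2 = 0. The roots are x = -2/3 and x = 10; the profit-maximizing output is on the rising part of MC, so x* = 10.
Check: AVC at x = 10 is $34 ≤ P, so revenue covers variable cost.
Profit = P·x − TC = 154·10 − 818 = $722.

Produce at x = 10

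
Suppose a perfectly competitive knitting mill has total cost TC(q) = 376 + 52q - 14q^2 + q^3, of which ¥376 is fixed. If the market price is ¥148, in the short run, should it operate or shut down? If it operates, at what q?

Produce at q = 12

Variable cost is VC = 52q - 14q^2 + q^3, so AVC = VC/q = 52 - 14q + q^2 and MC = dTC/dq = 52 - 28q + 3q^2.
AVC is minimized where dAVC/dq = -14 + 2q = 0, at q = 7; min AVC = 52 - 14·7 + 7^2 = ¥3.
Since P = ¥148 ≥ min AVC = ¥3, price covers variable cost and the firm should produce.
P = MC gives -96 - 28q + 3q^2 = 0, with roots -8/3 and 12. Take the larger (rising MC): q* = 12.
Check: AVC at q = 12 is ¥28 ≤ P, so revenue covers variable cost.
Profit = P·q − TC = 148·12 − 712 = ¥1064.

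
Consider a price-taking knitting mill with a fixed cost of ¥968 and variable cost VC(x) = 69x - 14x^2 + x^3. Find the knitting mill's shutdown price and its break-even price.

Shutdown price = ¥20; break-even price = ¥124

Shutdown price = min AVC. AVC = 69 - 14x + x^2, with vertex at x = 7 and minimum ¥20.
ATC = 968/x + 69 - 14x + x^2. Setting dATC/dx = −968/x^2 − 14 + 2x = 0 gives x = 11 (since 2·11^3 − 14·11^2 = 968).
min ATC = 968/11 + 69 − 14·11 + 11^2 = ¥124. That is the break-even price.
Between these two prices the firm operates at a loss; above ¥124 it earns a profit.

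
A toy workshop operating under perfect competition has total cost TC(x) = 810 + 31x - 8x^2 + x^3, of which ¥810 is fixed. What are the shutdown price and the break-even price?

Shutdown price = ¥15; break-even price = ¥130

Shutdown price = min AVC. AVC = 31 - 8x + x^2, with vertex at x = 4 and minimum ¥15.
ATC = 810/x + 31 - 8x + x^2. Setting dATC/dx = −810/x^2 − 8 + 2x = 0 gives x = 9 (since 2·9^3 − 8·9^2 = 810).
min ATC = 810/9 + 31 − 8·9 + 9^2 = ¥130. That is the break-even price.
Between these two prices the firm operates at a loss; above ¥130 it earns a profit.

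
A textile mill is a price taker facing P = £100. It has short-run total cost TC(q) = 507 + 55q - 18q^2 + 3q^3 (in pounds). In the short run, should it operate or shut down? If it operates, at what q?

From TC, MC = TC'(q) = 55 - 36q + 9q^2 and AVC = VC/q = 55 - 18q + 3q^2.
AVC hits its minimum where MC = AVC, at q = 3, giving min AVC = 55 - 18·3 + 3·3^2 = £28.
P = £100 exceeds min AVC = £28, so the firm stays open.
Set P = MC: 100 = 55 - 36q + 9q^2 → -45 - 36q + 9q^2 = 0. The roots are q = -1 and q = 5; the profit-maximizing output is on the rising part of MC, so q* = 5.
Check: AVC at q = 5 is £40 ≤ P, so revenue covers variable cost.
Profit = P·q − TC = 100·5 − 707 = -£207, a loss, but smaller than the £507 fixed cost the firm would lose by shutting down.

Produce at q = 5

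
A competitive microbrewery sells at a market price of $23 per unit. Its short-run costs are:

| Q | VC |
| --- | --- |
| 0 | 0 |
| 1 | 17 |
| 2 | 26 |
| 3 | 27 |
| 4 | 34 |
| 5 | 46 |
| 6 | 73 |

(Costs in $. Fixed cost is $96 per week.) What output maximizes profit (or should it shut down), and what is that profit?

Q = 5; profit = -$27

Profit at each row (π = 23Q − TC): Q=0: -96; Q=1: -90; Q=2: -76; Q=3: -54; Q=4: -38; Q=5: -27; Q=6: -31.
Profit is maximized at Q = 5. AVC there is 46/5 = $9.20 ≤ P, so producing beats shutting down (which would give -$96).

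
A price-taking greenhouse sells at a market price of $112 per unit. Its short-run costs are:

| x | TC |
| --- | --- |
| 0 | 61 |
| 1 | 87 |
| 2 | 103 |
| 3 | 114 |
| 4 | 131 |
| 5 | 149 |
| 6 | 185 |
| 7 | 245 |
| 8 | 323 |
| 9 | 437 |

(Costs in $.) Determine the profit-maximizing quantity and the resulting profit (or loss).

Tabulate TR − TC: x=0: -61; x=1: 25; x=2: 121; x=3: 222; x=4: 317; x=5: 411; x=6: 487; x=7: 539; x=8: 573; x=9: 571.
Profit is maximized at x = 8. AVC there is 262/8 = $32.75 ≤ P, so producing beats shutting down (which would give -$61).

x = 8; profit = $573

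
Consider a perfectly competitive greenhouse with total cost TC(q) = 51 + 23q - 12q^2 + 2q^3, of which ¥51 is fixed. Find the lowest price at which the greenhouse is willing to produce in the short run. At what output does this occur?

Short-run supply begins at min AVC. From VC = 23q - 12q^2 + 2q^3, AVC = 23 - 12q + 2q^2.
At the minimum of AVC, MC = AVC. MC = 23 - 24q + 6q^2; setting MC = AVC gives 4q^2 - 12q = 0, so q = 3. min AVC = 5.
So the shutdown price is ¥5.

¥5 per unit, at q = 3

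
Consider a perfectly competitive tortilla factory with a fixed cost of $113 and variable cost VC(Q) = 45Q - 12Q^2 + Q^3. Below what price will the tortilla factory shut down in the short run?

$9 per unit

The firm shuts down when price falls below the minimum of average variable cost. AVC = VC/Q = 45 - 12Q + Q^2.
dAVC/dQ = -12 + 2Q = 0 gives Q = 6. min AVC = 45 - 12·6 + 6^2 = 9.
So the shutdown price is $9.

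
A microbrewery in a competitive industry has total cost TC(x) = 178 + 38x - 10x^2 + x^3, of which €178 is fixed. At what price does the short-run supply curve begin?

Short-run supply begins at min AVC. From VC = 38x - 10x^2 + x^3, AVC = 38 - 10x + x^2.
dAVC/dx = -10 + 2x = 0 gives x = 5. min AVC = 38 - 10·5 + 5^2 = 13.
The firm shuts down for any P below €13.

€13 per unit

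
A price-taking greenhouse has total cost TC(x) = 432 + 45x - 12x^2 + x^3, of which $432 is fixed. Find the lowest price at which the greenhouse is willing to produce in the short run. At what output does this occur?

$9 per unit, at x = 6

Short-run supply begins at min AVC. From VC = 45x - 12x^2 + x^3, AVC = 45 - 12x + x^2.
At the minimum of AVC, MC = AVC. MC = 45 - 24x + 3x^2; setting MC = AVC gives 2x^2 - 12x = 0, so x = 6. min AVC = 9.
The firm shuts down for any P below $9.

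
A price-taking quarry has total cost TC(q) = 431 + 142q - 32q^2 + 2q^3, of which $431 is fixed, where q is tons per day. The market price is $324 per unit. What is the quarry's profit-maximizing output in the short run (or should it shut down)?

Produce at q = 13

Variable cost is VC = 142q - 32q^2 + 2q^3, so AVC = VC/q = 142 - 32q + 2q^2 and MC = dTC/dq = 142 - 64q + 6q^2.
AVC is minimized where dAVC/dq = -32 + 4q = 0, at q = 8; min AVC = 142 - 32·8 + 2·8^2 = $14.
Because $324 ≥ $14, revenue can cover variable cost; the firm operates.
Solving P = MC: -182 - 64q + 6q^2 = 0 ⇒ q = -7/3 or 13. On the upward-sloping branch, q* = 13.
Check: AVC at q = 13 is $64 ≤ P, so revenue covers variable cost.
Profit = P·q − TC = 324·13 − 1263 = $2949.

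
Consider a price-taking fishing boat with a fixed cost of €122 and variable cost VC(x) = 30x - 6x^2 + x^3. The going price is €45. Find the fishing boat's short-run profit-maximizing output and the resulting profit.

Profit = -€22 at x = 5

AVC = 30 - 6x + x^2 has its minimum €21 at x = 3; price €45 clears that bar, so the firm operates.
With MC = 30 - 12x + 3x^2, P = MC on the upward-sloping part at x* = 5.
TR = 45·5 = 225. TC = 122 + 125 = 247. Profit = 225 − 247 = -€22.
Shutting down would mean losing the fixed cost of €122, so operating at a loss of €22 is better by €100.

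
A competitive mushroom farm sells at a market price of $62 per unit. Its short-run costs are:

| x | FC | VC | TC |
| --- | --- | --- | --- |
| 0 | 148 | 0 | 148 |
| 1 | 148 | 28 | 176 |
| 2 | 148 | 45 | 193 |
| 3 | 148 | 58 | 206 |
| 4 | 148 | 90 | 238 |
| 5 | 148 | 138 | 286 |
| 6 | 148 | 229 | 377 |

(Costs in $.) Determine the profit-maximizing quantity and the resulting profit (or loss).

Compute π = P·x − TC at each output: x=0: -148; x=1: -114; x=2: -69; x=3: -20; x=4: 10; x=5: 24; x=6: -5.
Profit is maximized at x = 5. AVC there is 138/5 = $27.60 ≤ P, so producing beats shutting down (which would give -$148).

x = 5; profit = $24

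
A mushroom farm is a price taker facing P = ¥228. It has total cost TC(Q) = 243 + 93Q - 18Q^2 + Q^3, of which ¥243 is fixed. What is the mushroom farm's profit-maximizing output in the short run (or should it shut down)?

Produce at Q = 15

From TC, MC = TC'(Q) = 93 - 36Q + 3Q^2 and AVC = VC/Q = 93 - 18Q + Q^2.
The AVC parabola has its vertex at Q = 18/2 = 9, where AVC = 93 - 18·9 + 9^2 = ¥12.
Since P = ¥228 ≥ min AVC = ¥12, price covers variable cost and the firm should produce.
P = MC gives -135 - 36Q + 3Q^2 = 0, with roots -3 and 15. Take the larger (rising MC): Q* = 15.
Check: AVC at Q = 15 is ¥48 ≤ P, so revenue covers variable cost.
Profit = P·Q − TC = 228·15 − 963 = ¥2457.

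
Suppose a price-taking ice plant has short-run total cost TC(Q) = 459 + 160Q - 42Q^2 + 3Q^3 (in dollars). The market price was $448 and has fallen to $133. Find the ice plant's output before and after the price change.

MC = 160 - 84Q + 9Q^2; the shutdown threshold is min AVC = $13 (at Q = 7).
With P = $448 above the shutdown price, P = MC gives Q = 12.
At P = $133 ≥ min AVC, set P = MC: Q = 9. The firm stays open but cuts output.

Output falls from 12 to 9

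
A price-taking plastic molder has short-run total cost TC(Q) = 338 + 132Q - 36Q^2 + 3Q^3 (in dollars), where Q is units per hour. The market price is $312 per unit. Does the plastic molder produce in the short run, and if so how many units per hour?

Produce at Q = 10

Strip out fixed cost: VC = 132Q - 36Q^2 + 3Q^3. Then AVC = 132 - 36Q + 3Q^2 and MC = 132 - 72Q + 9Q^2.
The AVC parabola has its vertex at Q = 36/6 = 6, where AVC = 132 - 36·6 + 3·6^2 = $24.
P = $312 exceeds min AVC = $24, so the firm stays open.
Solving P = MC: -180 - 72Q + 9Q^2 = 0 ⇒ Q = -2 or 10. On the upward-sloping branch, Q* = 10.
Check: AVC at Q = 10 is $72 ≤ P, so revenue covers variable cost.
Profit = P·Q − TC = 312·10 − 1058 = $2062.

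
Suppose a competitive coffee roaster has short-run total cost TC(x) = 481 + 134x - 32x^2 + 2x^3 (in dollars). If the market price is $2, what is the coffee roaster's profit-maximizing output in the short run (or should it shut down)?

Strip out fixed cost: VC = 134x - 32x^2 + 2x^3. Then AVC = 134 - 32x + 2x^2 and MC = 134 - 64x + 6x^2.
The AVC parabola has its vertex at x = 32/4 = 8, where AVC = 134 - 32·8 + 2·8^2 = $6.
P = $2 lies below min AVC = $6; no output level covers variable cost.
The firm minimizes its loss by shutting down and losing only its fixed cost of $481.

Shut down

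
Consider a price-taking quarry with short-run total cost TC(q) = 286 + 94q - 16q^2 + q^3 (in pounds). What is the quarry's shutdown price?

Short-run supply begins at min AVC. From VC = 94q - 16q^2 + q^3, AVC = 94 - 16q + q^2.
dAVC/dq = -16 + 2q = 0 gives q = 8. min AVC = 94 - 16·8 + 8^2 = 30.
For P < £30 the firm produces nothing.

£30 per unit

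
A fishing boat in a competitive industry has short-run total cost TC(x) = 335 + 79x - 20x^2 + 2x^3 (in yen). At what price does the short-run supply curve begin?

¥29 per unit

Short-run supply begins at min AVC. From VC = 79x - 20x^2 + 2x^3, AVC = 79 - 20x + 2x^2.
At the minimum of AVC, MC = AVC. MC = 79 - 40x + 6x^2; setting MC = AVC gives 4x^2 - 20x = 0, so x = 5. min AVC = 29.
The firm shuts down for any P below ¥29.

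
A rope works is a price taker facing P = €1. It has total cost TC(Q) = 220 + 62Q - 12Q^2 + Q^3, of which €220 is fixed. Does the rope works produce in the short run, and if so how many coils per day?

Shut down

Variable cost is VC = 62Q - 12Q^2 + Q^3, so AVC = VC/Q = 62 - 12Q + Q^2 and MC = dTC/dQ = 62 - 24Q + 3Q^2.
AVC is minimized where dAVC/dQ = -12 + 2Q = 0, at Q = 6; min AVC = 62 - 12·6 + 6^2 = €26.
Since P = €1 < min AVC = €26, price fails to cover variable cost at any output.
Best response: produce nothing and absorb the €220 fixed cost.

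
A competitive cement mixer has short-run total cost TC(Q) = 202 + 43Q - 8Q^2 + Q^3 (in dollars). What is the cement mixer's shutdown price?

The firm shuts down when price falls below the minimum of average variable cost. AVC = VC/Q = 43 - 8Q + Q^2.
dAVC/dQ = -8 + 2Q = 0 gives Q = 4. min AVC = 43 - 8·4 + 4^2 = 27.
The firm shuts down for any P below $27.

$27 per unit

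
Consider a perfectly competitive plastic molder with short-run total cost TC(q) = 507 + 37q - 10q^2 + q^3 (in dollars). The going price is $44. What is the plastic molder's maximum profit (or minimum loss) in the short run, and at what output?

AVC = 37 - 10q + q^2; min AVC = $12 at q = 5. Since P = $44 ≥ min AVC, the firm produces.
With MC = 37 - 20q + 3q^2, P = MC on the upward-sloping part at q* = 7.
TR = 44·7 = 308. TC = 507 + 112 = 619. Profit = 308 − 619 = -$311.
Shutting down would mean losing the fixed cost of $507, so operating at a loss of $311 is better by $196.

Profit = -$311 at q = 7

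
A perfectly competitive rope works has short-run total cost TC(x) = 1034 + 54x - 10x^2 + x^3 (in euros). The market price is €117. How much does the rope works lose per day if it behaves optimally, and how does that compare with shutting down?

Profit = -€386 at x = 9

AVC = 54 - 10x + x^2; min AVC = €29 at x = 5. Since P = €117 ≥ min AVC, the firm produces.
MC = 54 - 20x + 3x^2. Setting P = MC and taking the root on the rising branch gives x* = 9.
TR = 117·9 = 1053. TC = 1034 + 405 = 1439. Profit = 1053 − 1439 = -€386.
That loss of €386 beats the €1034 the firm would lose by shutting down; producing recovers €648 of fixed cost.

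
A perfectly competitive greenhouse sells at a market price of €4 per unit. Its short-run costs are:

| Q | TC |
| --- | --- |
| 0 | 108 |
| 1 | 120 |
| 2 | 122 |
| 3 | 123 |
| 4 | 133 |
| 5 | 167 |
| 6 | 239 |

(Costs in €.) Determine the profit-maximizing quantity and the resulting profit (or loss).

Profit at each row (π = 4Q − TC): Q=0: -108; Q=1: -116; Q=2: -114; Q=3: -111; Q=4: -117; Q=5: -147; Q=6: -215.
Profit is highest at Q = 0. Equivalently, the lowest AVC in the table is 15/3 ≈ €5 at Q = 3, and P = €4 falls below it — price never covers variable cost, so the firm shuts down and loses only its fixed cost.

Q = 0 (shut down); profit = -€108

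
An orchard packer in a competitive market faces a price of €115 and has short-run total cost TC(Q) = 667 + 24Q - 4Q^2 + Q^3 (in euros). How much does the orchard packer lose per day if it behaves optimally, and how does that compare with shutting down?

Profit = -€177 at Q = 7

AVC = 24 - 4Q + Q^2; min AVC = €20 at Q = 2. Since P = €115 ≥ min AVC, the firm produces.
MC = 24 - 8Q + 3Q^2. Setting P = MC and taking the root on the rising branch gives Q* = 7.
TR = 115·7 = 805. TC = 667 + 315 = 982. Profit = 805 − 982 = -€177.
That loss of €177 beats the €667 the firm would lose by shutting down; producing recovers €490 of fixed cost.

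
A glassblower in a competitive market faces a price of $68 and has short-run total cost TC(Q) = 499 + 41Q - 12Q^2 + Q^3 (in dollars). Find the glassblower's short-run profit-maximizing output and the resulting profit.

AVC = 41 - 12Q + Q^2; min AVC = $5 at Q = 6. Since P = $68 ≥ min AVC, the firm produces.
With MC = 41 - 24Q + 3Q^2, P = MC on the upward-sloping part at Q* = 9.
TR = 68·9 = 612. TC = 499 + 126 = 625. Profit = 612 − 625 = -$13.
By producing, the firm covers all variable cost plus $486 of fixed cost; shutting down would lose the full $499.

Profit = -$13 at Q = 9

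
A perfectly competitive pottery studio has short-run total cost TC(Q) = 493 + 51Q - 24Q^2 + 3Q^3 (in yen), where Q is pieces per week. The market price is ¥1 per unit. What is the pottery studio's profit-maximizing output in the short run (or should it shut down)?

Shut down

From TC, MC = TC'(Q) = 51 - 48Q + 9Q^2 and AVC = VC/Q = 51 - 24Q + 3Q^2.
AVC hits its minimum where MC = AVC, at Q = 4, giving min AVC = 51 - 24·4 + 3·4^2 = ¥3.
With P < min AVC (¥1 < ¥3), every unit sold adds to the loss.
Best response: produce nothing and absorb the ¥493 fixed cost.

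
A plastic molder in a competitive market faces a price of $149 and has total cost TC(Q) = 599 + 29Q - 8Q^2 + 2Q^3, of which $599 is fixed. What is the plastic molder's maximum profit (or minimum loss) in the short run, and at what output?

Profit = -$23 at Q = 6

AVC = 29 - 8Q + 2Q^2 has its minimum $21 at Q = 2; price $149 clears that bar, so the firm operates.
MC = 29 - 16Q + 6Q^2. Setting P = MC and taking the root on the rising branch gives Q* = 6.
TR = 149·6 = 894. TC = 599 + 318 = 917. Profit = 894 − 917 = -$23.
By producing, the firm covers all variable cost plus $576 of fixed cost; shutting down would lose the full $599.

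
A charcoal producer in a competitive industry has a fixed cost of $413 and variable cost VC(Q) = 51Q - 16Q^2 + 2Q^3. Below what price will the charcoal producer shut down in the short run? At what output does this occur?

$19 per unit, at Q = 4

The shutdown price is the minimum of AVC. VC = 51Q - 16Q^2 + 2Q^3, so AVC = 51 - 16Q + 2Q^2.
At the minimum of AVC, MC = AVC. MC = 51 - 32Q + 6Q^2; setting MC = AVC gives 4Q^2 - 16Q = 0, so Q = 4. min AVC = 19.
For P < $19 the firm produces nothing.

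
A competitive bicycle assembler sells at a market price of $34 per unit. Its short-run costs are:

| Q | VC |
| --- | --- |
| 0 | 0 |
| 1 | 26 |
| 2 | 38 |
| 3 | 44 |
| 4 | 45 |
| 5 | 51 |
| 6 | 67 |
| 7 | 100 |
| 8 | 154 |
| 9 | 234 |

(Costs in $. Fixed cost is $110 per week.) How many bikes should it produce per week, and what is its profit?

Q = 7; profit = $28

Compute π = P·Q − TC at each output: Q=0: -110; Q=1: -102; Q=2: -80; Q=3: -52; Q=4: -19; Q=5: 9; Q=6: 27; Q=7: 28; Q=8: 8; Q=9: -38.
Profit is maximized at Q = 7. AVC there is 100/7 = $14.29 ≤ P, so producing beats shutting down (which would give -$110).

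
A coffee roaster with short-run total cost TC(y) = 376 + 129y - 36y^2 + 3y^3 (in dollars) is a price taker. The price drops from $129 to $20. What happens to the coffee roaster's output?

AVC = 129 - 36y + 3y^2, minimized at y = 6 where min AVC = $21. MC = 129 - 72y + 9y^2.
With P = $129 above the shutdown price, P = MC gives y = 8.
At P = $20 < min AVC = $21, price no longer covers variable cost at any output, so the firm shuts down: y = 0.

Output falls from 8 to 0 (the firm shuts down)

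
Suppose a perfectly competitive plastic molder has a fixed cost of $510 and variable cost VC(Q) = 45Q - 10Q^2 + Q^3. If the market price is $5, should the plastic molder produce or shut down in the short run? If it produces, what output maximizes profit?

Shut down

From TC, MC = TC'(Q) = 45 - 20Q + 3Q^2 and AVC = VC/Q = 45 - 10Q + Q^2.
AVC is minimized where dAVC/dQ = -10 + 2Q = 0, at Q = 5; min AVC = 45 - 10·5 + 5^2 = $20.
P = $5 lies below min AVC = $20; no output level covers variable cost.
The firm minimizes its loss by shutting down and losing only its fixed cost of $510.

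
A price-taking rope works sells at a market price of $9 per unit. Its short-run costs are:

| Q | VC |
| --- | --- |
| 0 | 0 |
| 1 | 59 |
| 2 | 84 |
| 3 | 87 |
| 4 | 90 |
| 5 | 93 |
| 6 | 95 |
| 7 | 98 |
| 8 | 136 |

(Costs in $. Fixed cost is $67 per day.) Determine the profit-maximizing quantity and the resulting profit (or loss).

Profit at each row (π = 9Q − TC): Q=0: -67; Q=1: -117; Q=2: -133; Q=3: -127; Q=4: -121; Q=5: -115; Q=6: -108; Q=7: -102; Q=8: -131.
Profit is highest at Q = 0. Equivalently, the lowest AVC in the table is 98/7 ≈ $14 at Q = 7, and P = $9 falls below it — price never covers variable cost, so the firm shuts down and loses only its fixed cost.

Q = 0 (shut down); profit = -$67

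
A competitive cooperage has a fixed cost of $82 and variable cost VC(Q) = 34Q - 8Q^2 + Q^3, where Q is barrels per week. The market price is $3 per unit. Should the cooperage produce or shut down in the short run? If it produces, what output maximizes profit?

Strip out fixed cost: VC = 34Q - 8Q^2 + Q^3. Then AVC = 34 - 8Q + Q^2 and MC = 34 - 16Q + 3Q^2.
AVC hits its minimum where MC = AVC, at Q = 4, giving min AVC = 34 - 8·4 + 4^2 = $18.
P = $3 lies below min AVC = $18; no output level covers variable cost.
Shutting down limits the loss to fixed cost, $82.

Shut down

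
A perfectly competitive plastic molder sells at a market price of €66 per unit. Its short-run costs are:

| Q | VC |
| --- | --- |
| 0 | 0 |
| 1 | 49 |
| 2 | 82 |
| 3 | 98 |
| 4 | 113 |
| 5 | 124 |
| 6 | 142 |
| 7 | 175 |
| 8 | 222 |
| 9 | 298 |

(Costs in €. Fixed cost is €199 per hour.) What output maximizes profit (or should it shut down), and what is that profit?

Q = 8; profit = €107

Profit at each row (π = 66Q − TC): Q=0: -199; Q=1: -182; Q=2: -149; Q=3: -99; Q=4: -48; Q=5: 7; Q=6: 55; Q=7: 88; Q=8: 107; Q=9: 97.
Profit is maximized at Q = 8. AVC there is 222/8 = €27.75 ≤ P, so producing beats shutting down (which would give -€199).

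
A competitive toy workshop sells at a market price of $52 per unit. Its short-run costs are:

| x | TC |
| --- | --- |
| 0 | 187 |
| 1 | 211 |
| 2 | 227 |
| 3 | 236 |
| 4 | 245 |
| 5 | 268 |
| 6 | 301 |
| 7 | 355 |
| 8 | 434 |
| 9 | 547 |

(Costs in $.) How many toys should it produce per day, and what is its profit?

x = 6; profit = $11

Compute π = P·x − TC at each output: x=0: -187; x=1: -159; x=2: -123; x=3: -80; x=4: -37; x=5: -8; x=6: 11; x=7: 9; x=8: -18; x=9: -79.
Profit is maximized at x = 6. AVC there is 114/6 = $19 ≤ P, so producing beats shutting down (which would give -$187).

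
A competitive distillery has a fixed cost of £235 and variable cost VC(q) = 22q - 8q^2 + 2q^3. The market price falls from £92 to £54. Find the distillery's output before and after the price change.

Output falls from 5 to 4

MC = 22 - 16q + 6q^2; the shutdown threshold is min AVC = £14 (at q = 2).
At P = £92 ≥ min AVC, set P = MC on the rising branch: q = 5.
At P = £54 ≥ min AVC, set P = MC: q = 4. The firm stays open but cuts output.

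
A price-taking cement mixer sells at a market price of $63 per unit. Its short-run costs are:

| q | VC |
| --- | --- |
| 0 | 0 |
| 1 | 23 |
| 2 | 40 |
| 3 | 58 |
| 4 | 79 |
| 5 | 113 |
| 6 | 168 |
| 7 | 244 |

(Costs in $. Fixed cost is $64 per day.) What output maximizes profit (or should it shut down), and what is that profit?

q = 6; profit = $146

Tabulate TR − TC: q=0: -64; q=1: -24; q=2: 22; q=3: 67; q=4: 109; q=5: 138; q=6: 146; q=7: 133.
Profit is maximized at q = 6. AVC there is 168/6 = $28 ≤ P, so producing beats shutting down (which would give -$64).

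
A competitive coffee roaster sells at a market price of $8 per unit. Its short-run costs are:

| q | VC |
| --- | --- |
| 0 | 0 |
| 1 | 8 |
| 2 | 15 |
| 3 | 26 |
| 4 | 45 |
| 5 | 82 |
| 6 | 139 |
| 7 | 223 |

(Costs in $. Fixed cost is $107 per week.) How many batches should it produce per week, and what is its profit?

q = 2; profit = -$106

Tabulate TR − TC: q=0: -107; q=1: -107; q=2: -106; q=3: -109; q=4: -120; q=5: -149; q=6: -198; q=7: -274.
Profit is maximized at q = 2. AVC there is 15/2 = $7.50 ≤ P, so producing beats shutting down (which would give -$107).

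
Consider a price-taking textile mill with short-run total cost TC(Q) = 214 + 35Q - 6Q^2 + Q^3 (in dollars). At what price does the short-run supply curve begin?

The firm shuts down when price falls below the minimum of average variable cost. AVC = VC/Q = 35 - 6Q + Q^2.
At the minimum of AVC, MC = AVC. MC = 35 - 12Q + 3Q^2; setting MC = AVC gives 2Q^2 - 6Q = 0, so Q = 3. min AVC = 26.
For P < $26 the firm produces nothing.

$26 per unit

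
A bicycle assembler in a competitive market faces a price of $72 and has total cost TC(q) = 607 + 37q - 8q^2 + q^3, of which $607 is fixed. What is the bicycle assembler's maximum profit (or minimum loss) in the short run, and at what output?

AVC = 37 - 8q + q^2; min AVC = $21 at q = 4. Since P = $72 ≥ min AVC, the firm produces.
With MC = 37 - 16q + 3q^2, P = MC on the upward-sloping part at q* = 7.
TR = 72·7 = 504. TC = 607 + 210 = 817. Profit = 504 − 817 = -$313.
That loss of $313 beats the $607 the firm would lose by shutting down; producing recovers $294 of fixed cost.

Profit = -$313 at q = 7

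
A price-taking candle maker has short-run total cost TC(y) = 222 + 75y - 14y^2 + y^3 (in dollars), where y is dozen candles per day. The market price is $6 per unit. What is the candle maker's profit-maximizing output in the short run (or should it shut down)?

Shut down

Variable cost is VC = 75y - 14y^2 + y^3, so AVC = VC/y = 75 - 14y + y^2 and MC = dTC/dy = 75 - 28y + 3y^2.
AVC is minimized where dAVC/dy = -14 + 2y = 0, at y = 7; min AVC = 75 - 14·7 + 7^2 = $26.
Since P = $6 < min AVC = $26, price fails to cover variable cost at any output.
The firm minimizes its loss by shutting down and losing only its fixed cost of $222.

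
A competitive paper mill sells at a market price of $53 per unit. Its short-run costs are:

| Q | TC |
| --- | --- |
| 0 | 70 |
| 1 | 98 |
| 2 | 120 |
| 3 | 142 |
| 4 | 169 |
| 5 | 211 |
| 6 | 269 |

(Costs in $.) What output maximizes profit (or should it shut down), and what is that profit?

Tabulate TR − TC: Q=0: -70; Q=1: -45; Q=2: -14; Q=3: 17; Q=4: 43; Q=5: 54; Q=6: 49.
Profit is maximized at Q = 5. AVC there is 141/5 = $28.20 ≤ P, so producing beats shutting down (which would give -$70).

Q = 5; profit = $54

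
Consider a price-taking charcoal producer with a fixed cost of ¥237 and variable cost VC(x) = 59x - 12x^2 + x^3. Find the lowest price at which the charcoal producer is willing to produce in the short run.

¥23 per unit

The firm shuts down when price falls below the minimum of average variable cost. AVC = VC/x = 59 - 12x + x^2.
dAVC/dx = -12 + 2x = 0 gives x = 6. min AVC = 59 - 12·6 + 6^2 = 23.
For P < ¥23 the firm produces nothing.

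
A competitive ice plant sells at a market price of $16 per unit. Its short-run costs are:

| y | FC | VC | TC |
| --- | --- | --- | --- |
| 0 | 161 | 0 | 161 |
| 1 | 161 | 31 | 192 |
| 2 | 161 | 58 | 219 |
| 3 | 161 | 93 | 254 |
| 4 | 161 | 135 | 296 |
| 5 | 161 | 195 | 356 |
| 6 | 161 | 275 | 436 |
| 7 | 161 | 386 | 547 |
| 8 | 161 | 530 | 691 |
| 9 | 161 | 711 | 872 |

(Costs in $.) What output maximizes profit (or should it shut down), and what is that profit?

Tabulate TR − TC: y=0: -161; y=1: -176; y=2: -187; y=3: -206; y=4: -232; y=5: -276; y=6: -340; y=7: -435; y=8: -563; y=9: -728.
Profit is highest at y = 0. Equivalently, the lowest AVC in the table is 58/2 ≈ $29 at y = 2, and P = $16 falls below it — price never covers variable cost, so the firm shuts down and loses only its fixed cost.

y = 0 (shut down); profit = -$161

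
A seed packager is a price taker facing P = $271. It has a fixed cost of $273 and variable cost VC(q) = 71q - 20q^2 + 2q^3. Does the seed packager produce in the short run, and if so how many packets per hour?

Produce at q = 10

Strip out fixed cost: VC = 71q - 20q^2 + 2q^3. Then AVC = 71 - 20q + 2q^2 and MC = 71 - 40q + 6q^2.
AVC hits its minimum where MC = AVC, at q = 5, giving min AVC = 71 - 20·5 + 2·5^2 = $21.
Since P = $271 ≥ min AVC = $21, price covers variable cost and the firm should produce.
Set P = MC: 271 = 71 - 40q + 6q^2 → -200 - 40q + 6q^2 = 0. The roots are q = -10/3 and q = 10; the profit-maximizing output is on the rising part of MC, so q* = 10.
Check: AVC at q = 10 is $71 ≤ P, so revenue covers variable cost.
Profit = P·q − TC = 271·10 − 983 = $1727.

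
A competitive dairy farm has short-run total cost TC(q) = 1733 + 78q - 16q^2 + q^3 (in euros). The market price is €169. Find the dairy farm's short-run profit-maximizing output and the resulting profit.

AVC = 78 - 16q + q^2 has its minimum €14 at q = 8; price €169 clears that bar, so the firm operates.
MC = 78 - 32q + 3q^2. Setting P = MC and taking the root on the rising branch gives q* = 13.
TR = 169·13 = 2197. TC = 1733 + 507 = 2240. Profit = 2197 − 2240 = -€43.
Shutting down would mean losing the fixed cost of €1733, so operating at a loss of €43 is better by €1690.

Profit = -€43 at q = 13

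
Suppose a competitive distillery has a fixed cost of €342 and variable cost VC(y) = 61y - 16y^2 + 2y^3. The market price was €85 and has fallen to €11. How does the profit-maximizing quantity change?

MC = 61 - 32y + 6y^2; the shutdown threshold is min AVC = €29 (at y = 4).
With P = €85 above the shutdown price, P = MC gives y = 6.
At P = €11 < min AVC = €29, price no longer covers variable cost at any output, so the firm shuts down: y = 0.

Output falls from 6 to 0 (the firm shuts down)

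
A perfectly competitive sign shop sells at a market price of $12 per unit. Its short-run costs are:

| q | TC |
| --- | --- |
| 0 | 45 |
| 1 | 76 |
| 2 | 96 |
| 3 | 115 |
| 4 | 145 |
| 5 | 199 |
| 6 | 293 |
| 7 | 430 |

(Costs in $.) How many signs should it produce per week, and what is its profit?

Profit at each row (π = 12q − TC): q=0: -45; q=1: -64; q=2: -72; q=3: -79; q=4: -97; q=5: -139; q=6: -221; q=7: -346.
Profit is highest at q = 0. Equivalently, the lowest AVC in the table is 70/3 ≈ $23.33 at q = 3, and P = $12 falls below it — price never covers variable cost, so the firm shuts down and loses only its fixed cost.

q = 0 (shut down); profit = -$45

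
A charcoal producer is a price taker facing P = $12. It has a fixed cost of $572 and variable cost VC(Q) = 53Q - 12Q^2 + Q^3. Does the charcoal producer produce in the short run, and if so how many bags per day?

Shut down

Strip out fixed cost: VC = 53Q - 12Q^2 + Q^3. Then AVC = 53 - 12Q + Q^2 and MC = 53 - 24Q + 3Q^2.
The AVC parabola has its vertex at Q = 12/2 = 6, where AVC = 53 - 12·6 + 6^2 = $17.
Since P = $12 < min AVC = $17, price fails to cover variable cost at any output.
The firm minimizes its loss by shutting down and losing only its fixed cost of $572.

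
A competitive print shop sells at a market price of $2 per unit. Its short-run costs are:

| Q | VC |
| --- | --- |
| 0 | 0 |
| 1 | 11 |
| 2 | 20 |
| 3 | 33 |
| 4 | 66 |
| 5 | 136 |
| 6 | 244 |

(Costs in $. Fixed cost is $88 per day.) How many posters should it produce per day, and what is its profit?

Profit at each row (π = 2Q − TC): Q=0: -88; Q=1: -97; Q=2: -104; Q=3: -115; Q=4: -146; Q=5: -214; Q=6: -320.
Profit is highest at Q = 0. Equivalently, the lowest AVC in the table is 20/2 ≈ $10 at Q = 2, and P = $2 falls below it — price never covers variable cost, so the firm shuts down and loses only its fixed cost.

Q = 0 (shut down); profit = -$88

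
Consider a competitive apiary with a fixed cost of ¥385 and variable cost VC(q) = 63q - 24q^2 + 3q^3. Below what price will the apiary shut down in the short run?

¥15 per unit

The firm shuts down when price falls below the minimum of average variable cost. AVC = VC/q = 63 - 24q + 3q^2.
dAVC/dq = -24 + 6q = 0 gives q = 4. min AVC = 63 - 24·4 + 3·4^2 = 15.
For P < ¥15 the firm produces nothing.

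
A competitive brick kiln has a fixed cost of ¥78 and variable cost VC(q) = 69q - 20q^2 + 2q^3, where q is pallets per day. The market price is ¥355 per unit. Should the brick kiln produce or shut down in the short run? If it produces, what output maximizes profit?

Variable cost is VC = 69q - 20q^2 + 2q^3, so AVC = VC/q = 69 - 20q + 2q^2 and MC = dTC/dq = 69 - 40q + 6q^2.
The AVC parabola has its vertex at q = 20/4 = 5, where AVC = 69 - 20·5 + 2·5^2 = ¥19.
Because ¥355 ≥ ¥19, revenue can cover variable cost; the firm operates.
Solving P = MC: -286 - 40q + 6q^2 = 0 ⇒ q = -13/3 or 11. On the upward-sloping branch, q* = 11.
Check: AVC at q = 11 is ¥91 ≤ P, so revenue covers variable cost.
Profit = P·q − TC = 355·11 − 1079 = ¥2826.

Produce at q = 11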